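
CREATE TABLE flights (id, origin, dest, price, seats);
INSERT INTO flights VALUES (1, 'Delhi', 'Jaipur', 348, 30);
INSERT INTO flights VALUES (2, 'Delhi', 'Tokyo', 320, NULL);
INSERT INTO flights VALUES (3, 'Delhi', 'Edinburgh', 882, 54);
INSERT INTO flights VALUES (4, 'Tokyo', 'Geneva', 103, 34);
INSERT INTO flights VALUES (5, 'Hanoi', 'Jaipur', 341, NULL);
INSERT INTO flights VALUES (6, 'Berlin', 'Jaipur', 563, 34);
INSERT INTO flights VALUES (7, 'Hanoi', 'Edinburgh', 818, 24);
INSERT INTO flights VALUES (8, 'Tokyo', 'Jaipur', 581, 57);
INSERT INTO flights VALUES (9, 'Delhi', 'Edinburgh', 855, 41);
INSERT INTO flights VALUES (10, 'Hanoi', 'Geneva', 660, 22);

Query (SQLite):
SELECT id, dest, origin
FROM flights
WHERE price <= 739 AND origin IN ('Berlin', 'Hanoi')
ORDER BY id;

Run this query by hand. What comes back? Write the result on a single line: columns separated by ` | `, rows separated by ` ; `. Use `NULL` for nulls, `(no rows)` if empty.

5 | Jaipur | Hanoi ; 6 | Jaipur | Berlin ; 10 | Geneva | Hanoi

price <= 739: ids {1, 2, 4, 5, 6, 8, 10}
origin IN ('Berlin', 'Hanoi'): ids {5, 6, 7, 10}
Combine with AND.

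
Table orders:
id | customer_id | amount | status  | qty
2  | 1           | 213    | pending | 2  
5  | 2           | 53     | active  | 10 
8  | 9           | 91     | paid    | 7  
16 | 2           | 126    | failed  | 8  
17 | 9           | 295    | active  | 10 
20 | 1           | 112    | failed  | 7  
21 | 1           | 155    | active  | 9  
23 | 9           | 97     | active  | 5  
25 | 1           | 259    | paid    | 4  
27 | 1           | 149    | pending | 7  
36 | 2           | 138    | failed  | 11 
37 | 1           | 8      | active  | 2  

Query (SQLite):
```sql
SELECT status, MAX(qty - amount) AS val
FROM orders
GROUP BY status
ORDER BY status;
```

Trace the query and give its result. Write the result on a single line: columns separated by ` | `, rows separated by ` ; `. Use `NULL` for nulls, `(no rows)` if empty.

For each row compute qty - amount.
Group by status; take MAX of the expression per group.
  active: ids {5, 17, 21, 23, 37} → MAX(qty - amount)=-6
  failed: ids {16, 20, 36} → MAX(qty - amount)=-105
  paid: ids {8, 25} → MAX(qty - amount)=-84
  pending: ids {2, 27} → MAX(qty - amount)=-142

active | -6 ; failed | -105 ; paid | -84 ; pending | -142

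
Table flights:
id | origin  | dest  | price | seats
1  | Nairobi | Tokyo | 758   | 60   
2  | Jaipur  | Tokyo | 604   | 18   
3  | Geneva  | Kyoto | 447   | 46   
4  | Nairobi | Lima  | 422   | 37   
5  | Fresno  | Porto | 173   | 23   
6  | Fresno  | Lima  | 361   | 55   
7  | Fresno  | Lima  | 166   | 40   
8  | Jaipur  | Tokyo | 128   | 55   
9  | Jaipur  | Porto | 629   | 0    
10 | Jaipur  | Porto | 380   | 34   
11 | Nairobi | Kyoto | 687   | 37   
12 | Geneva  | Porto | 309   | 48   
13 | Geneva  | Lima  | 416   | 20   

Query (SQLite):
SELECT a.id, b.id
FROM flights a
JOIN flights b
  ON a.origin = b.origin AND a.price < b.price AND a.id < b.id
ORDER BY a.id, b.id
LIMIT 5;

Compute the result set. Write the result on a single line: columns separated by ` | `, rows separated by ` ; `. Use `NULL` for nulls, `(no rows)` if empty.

2 | 9 ; 4 | 11 ; 5 | 6 ; 8 | 9 ; 8 | 10

Pairs (a,b) with same origin, a.price < b.price, a.id < b.id.
origin groups: Fresno:{5,6,7} Geneva:{3,12,13} Jaipur:{2,8,9,10} Nairobi:{1,4,11}
Ordered by (a.id, b.id); first 5.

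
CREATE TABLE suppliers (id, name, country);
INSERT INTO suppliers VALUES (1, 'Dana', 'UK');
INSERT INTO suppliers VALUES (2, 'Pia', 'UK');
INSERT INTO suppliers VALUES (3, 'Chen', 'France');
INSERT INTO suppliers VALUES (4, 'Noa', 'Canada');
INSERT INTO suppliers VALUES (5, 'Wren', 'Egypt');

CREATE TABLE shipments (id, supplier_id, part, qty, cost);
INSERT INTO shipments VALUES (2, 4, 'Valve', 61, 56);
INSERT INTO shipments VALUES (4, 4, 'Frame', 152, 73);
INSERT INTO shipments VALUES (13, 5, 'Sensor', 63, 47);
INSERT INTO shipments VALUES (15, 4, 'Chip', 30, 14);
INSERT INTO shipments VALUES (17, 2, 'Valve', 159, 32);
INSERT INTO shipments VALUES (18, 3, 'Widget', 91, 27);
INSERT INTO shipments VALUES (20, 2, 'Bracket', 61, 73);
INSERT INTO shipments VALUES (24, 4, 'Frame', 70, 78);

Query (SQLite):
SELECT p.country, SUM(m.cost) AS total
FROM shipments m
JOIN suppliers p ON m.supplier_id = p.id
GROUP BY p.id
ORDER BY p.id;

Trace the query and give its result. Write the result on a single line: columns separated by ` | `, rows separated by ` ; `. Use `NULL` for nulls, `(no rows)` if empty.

Join each shipments row to its suppliers via supplier_id.
Group joined rows by suppliers.id; compute SUM(m.cost) per group.
  2: ids {17, 20} → SUM(m.cost)=105
  3: ids {18} → SUM(m.cost)=27
  4: ids {2, 4, 15, 24} → SUM(m.cost)=221
  5: ids {13} → SUM(m.cost)=47

UK | 105 ; France | 27 ; Canada | 221 ; Egypt | 47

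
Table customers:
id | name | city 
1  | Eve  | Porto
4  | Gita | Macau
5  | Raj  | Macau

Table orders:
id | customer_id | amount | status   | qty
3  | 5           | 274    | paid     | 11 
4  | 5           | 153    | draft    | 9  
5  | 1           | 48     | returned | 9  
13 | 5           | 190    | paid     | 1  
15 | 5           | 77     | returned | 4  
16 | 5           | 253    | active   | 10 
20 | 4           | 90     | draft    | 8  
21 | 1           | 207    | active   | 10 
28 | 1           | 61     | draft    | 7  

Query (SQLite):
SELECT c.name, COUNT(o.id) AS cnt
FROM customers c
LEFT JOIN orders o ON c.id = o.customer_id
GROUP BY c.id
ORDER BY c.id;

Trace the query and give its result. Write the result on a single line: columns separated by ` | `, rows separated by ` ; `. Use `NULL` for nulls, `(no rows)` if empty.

Eve | 3 ; Gita | 1 ; Raj | 5

LEFT JOIN keeps every customers row; unmatched ones get NULL for orders columns.
Group by customers.id and compute COUNT(o.id). COUNT(col) of an all-NULL group is 0.
  1: ids {5, 21, 28} → COUNT(o.id)=3
  4: ids {20} → COUNT(o.id)=1
  5: ids {3, 4, 13, 15, 16} → COUNT(o.id)=5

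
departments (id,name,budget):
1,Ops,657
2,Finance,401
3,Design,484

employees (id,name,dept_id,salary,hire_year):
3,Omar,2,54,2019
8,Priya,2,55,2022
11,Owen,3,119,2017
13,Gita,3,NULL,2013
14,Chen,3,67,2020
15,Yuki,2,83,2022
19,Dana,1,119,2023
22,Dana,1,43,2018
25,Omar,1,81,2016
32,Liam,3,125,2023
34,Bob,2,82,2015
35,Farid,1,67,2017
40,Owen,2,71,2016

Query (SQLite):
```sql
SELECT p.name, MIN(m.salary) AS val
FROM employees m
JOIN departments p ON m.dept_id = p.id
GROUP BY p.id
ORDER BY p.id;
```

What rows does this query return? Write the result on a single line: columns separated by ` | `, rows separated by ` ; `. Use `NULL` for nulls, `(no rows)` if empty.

Ops | 43 ; Finance | 54 ; Design | 67

Join each employees row to its departments via dept_id.
Group joined rows by departments.id; compute MIN(m.salary) per group.
  1: ids {19, 22, 25, 35} → MIN(m.salary)=43
  2: ids {3, 8, 15, 34, 40} → MIN(m.salary)=54
  3: ids {11, 13, 14, 32} → MIN(m.salary)=67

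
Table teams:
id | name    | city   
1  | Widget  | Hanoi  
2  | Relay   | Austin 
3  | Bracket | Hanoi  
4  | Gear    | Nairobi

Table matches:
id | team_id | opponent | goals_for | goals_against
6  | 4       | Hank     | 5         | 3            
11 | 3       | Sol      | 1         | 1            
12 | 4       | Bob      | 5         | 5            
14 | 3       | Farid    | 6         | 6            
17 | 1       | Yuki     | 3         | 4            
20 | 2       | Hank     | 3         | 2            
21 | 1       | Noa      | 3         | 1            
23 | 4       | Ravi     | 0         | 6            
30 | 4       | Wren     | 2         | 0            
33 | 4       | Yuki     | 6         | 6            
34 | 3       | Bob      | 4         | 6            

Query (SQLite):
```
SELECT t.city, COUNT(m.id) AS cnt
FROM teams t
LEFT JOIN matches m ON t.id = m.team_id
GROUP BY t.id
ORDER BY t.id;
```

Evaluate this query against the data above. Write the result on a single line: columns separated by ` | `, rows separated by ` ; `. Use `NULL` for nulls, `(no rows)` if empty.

LEFT JOIN keeps every teams row; unmatched ones get NULL for matches columns.
Group by teams.id and compute COUNT(m.id). COUNT(col) of an all-NULL group is 0.
  1: ids {17, 21} → COUNT(m.id)=2
  2: ids {20} → COUNT(m.id)=1
  3: ids {11, 14, 34} → COUNT(m.id)=3
  4: ids {6, 12, 23, 30, 33} → COUNT(m.id)=5

Hanoi | 2 ; Austin | 1 ; Hanoi | 3 ; Nairobi | 5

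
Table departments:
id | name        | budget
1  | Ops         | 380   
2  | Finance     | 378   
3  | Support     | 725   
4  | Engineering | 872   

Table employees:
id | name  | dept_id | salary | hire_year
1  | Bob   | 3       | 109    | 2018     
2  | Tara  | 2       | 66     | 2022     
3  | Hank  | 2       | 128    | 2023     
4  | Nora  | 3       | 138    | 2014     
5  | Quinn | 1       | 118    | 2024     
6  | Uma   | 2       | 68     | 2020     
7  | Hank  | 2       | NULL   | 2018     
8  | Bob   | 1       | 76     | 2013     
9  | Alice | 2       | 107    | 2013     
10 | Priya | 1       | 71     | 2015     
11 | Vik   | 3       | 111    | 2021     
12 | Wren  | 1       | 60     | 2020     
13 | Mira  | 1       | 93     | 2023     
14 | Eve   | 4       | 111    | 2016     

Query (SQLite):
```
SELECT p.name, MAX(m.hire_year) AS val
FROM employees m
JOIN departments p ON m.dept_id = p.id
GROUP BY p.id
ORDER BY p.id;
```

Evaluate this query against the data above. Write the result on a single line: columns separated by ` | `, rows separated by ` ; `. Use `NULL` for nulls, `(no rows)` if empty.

Join each employees row to its departments via dept_id.
Group joined rows by departments.id; compute MAX(m.hire_year) per group.
  1: ids {5, 8, 10, 12, 13} → MAX(m.hire_year)=2024
  2: ids {2, 3, 6, 7, 9} → MAX(m.hire_year)=2023
  3: ids {1, 4, 11} → MAX(m.hire_year)=2021
  4: ids {14} → MAX(m.hire_year)=2016

Ops | 2024 ; Finance | 2023 ; Support | 2021 ; Engineering | 2016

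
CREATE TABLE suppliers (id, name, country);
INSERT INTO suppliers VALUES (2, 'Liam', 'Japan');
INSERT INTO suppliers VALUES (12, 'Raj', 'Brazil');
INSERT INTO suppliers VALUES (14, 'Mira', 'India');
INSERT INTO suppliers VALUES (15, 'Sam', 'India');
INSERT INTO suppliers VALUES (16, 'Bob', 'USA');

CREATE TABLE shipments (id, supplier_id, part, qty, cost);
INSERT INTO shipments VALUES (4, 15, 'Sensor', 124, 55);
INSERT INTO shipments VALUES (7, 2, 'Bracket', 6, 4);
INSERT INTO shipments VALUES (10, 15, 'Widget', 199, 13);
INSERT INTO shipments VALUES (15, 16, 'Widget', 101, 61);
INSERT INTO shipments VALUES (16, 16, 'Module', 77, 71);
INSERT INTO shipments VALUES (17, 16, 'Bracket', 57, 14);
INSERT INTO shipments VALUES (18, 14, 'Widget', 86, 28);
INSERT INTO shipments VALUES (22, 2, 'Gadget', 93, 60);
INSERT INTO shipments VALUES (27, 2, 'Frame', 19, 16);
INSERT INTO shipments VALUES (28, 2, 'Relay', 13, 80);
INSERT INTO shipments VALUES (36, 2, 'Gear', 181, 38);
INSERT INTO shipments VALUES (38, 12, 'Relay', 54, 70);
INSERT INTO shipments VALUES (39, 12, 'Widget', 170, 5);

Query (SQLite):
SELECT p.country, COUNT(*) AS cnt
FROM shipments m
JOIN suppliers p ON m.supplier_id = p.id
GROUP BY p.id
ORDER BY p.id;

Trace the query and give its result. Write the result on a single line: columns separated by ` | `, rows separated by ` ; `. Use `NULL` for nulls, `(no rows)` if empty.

Join each shipments row to its suppliers via supplier_id.
Group joined rows by suppliers.id; compute COUNT(*) per group.
  2: ids {7, 22, 27, 28, 36} → COUNT(*)=5
  12: ids {38, 39} → COUNT(*)=2
  14: ids {18} → COUNT(*)=1
  15: ids {4, 10} → COUNT(*)=2
  16: ids {15, 16, 17} → COUNT(*)=3

Japan | 5 ; Brazil | 2 ; India | 1 ; India | 2 ; USA | 3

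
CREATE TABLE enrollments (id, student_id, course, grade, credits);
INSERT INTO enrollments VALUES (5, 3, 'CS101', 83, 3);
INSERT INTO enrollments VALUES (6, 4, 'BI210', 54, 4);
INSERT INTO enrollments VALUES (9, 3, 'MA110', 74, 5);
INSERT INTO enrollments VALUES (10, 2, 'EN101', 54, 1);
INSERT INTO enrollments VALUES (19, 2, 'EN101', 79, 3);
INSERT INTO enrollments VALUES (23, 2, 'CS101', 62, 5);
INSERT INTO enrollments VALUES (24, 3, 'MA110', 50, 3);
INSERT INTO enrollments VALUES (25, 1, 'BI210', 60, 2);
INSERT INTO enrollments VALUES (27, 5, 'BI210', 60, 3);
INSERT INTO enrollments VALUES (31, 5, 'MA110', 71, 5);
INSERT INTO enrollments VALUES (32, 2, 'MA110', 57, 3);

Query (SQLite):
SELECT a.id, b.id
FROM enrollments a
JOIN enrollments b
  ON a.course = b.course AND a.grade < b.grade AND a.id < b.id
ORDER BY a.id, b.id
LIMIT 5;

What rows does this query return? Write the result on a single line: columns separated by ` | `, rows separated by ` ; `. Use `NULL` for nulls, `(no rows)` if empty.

6 | 25 ; 6 | 27 ; 10 | 19 ; 24 | 31 ; 24 | 32

Pairs (a,b) with same course, a.grade < b.grade, a.id < b.id.
course groups: BI210:{6,25,27} CS101:{5,23} EN101:{10,19} MA110:{9,24,31,32}
Ordered by (a.id, b.id); first 5.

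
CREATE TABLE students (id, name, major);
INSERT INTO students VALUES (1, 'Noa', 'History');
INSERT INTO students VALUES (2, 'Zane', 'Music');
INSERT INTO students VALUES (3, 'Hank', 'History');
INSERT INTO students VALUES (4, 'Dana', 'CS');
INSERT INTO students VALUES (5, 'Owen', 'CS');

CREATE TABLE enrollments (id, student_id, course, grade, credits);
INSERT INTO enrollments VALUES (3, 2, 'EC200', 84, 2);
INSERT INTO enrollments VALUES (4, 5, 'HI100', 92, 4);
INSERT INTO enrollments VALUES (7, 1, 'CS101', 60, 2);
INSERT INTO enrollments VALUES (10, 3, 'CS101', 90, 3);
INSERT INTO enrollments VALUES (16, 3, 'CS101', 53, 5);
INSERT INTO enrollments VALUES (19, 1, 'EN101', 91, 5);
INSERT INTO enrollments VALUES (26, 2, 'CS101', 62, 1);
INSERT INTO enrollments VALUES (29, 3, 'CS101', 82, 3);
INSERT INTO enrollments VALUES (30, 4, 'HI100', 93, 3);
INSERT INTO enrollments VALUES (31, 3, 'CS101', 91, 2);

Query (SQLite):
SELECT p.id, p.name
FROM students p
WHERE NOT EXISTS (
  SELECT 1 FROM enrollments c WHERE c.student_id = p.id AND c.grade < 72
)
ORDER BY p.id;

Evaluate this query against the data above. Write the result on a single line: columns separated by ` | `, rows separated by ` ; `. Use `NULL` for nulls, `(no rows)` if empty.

4 | Dana ; 5 | Owen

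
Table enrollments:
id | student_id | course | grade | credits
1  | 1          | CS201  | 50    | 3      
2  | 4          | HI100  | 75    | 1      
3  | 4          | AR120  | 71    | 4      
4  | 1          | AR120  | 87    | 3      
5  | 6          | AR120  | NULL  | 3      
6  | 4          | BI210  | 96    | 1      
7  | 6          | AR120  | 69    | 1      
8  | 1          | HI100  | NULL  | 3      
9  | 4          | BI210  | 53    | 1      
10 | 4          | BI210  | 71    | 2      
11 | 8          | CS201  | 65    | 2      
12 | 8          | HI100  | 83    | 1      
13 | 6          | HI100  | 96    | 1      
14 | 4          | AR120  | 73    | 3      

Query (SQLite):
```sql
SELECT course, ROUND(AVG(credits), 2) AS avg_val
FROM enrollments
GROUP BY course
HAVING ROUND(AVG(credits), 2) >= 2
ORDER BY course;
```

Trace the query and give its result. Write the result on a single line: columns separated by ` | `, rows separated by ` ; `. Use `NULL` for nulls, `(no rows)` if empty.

AR120 | 2.8 ; CS201 | 2.5

Partition enrollments by course; compute ROUND(AVG(credits), 2) within each group.
HAVING: keep groups where ROUND(AVG(credits), 2) >= 2.
  AR120: ids {3, 4, 5, 7, 14} → ROUND(AVG(credits), 2)=2.8
  BI210: ids {6, 9, 10} → ROUND(AVG(credits), 2)=1.33
  CS201: ids {1, 11} → ROUND(AVG(credits), 2)=2.5
  HI100: ids {2, 8, 12, 13} → ROUND(AVG(credits), 2)=1.5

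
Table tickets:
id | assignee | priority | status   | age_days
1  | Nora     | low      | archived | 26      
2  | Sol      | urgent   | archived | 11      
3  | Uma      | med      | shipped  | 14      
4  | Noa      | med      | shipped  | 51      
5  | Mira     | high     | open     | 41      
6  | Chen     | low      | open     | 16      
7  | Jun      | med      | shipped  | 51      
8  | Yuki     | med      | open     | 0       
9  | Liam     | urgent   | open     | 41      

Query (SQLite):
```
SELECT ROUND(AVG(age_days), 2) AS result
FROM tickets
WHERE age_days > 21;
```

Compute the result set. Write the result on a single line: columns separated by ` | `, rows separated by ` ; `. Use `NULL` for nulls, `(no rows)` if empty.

Rows where age_days > 21 → age_days values: [26, 51, 41, 51, 41].
AVG = 210 / 5 (rounded to 2 dp).

42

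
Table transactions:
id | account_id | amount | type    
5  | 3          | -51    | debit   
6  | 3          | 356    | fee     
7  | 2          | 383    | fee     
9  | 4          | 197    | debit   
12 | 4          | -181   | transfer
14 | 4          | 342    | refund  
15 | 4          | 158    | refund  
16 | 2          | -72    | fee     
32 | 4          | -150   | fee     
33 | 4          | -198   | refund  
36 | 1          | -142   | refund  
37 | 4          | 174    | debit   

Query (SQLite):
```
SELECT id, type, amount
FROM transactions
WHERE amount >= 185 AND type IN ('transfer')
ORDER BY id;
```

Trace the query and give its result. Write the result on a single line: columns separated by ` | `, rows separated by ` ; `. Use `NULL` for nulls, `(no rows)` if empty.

(no rows)

amount >= 185: ids {6, 7, 9, 14}
type IN ('transfer'): ids {12}
Combine with AND.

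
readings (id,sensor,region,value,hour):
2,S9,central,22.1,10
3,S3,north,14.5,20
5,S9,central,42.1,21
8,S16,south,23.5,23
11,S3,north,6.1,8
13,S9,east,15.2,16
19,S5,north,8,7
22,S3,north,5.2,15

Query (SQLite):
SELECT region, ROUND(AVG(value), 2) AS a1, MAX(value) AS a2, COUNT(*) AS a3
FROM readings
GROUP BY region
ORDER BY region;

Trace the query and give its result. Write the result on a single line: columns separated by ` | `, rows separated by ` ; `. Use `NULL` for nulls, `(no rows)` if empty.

central | 32.1 | 42.1 | 2 ; east | 15.2 | 15.2 | 1 ; north | 8.45 | 14.5 | 4 ; south | 23.5 | 23.5 | 1

Group readings by region.
Per group compute: ROUND(AVG(value), 2), MAX(value), COUNT(*).
  central: ids {2, 5} → ROUND(AVG(value), 2)=32.1, MAX(value)=42.1, COUNT(*)=2
  east: ids {13} → ROUND(AVG(value), 2)=15.2, MAX(value)=15.2, COUNT(*)=1
  north: ids {3, 11, 19, 22} → ROUND(AVG(value), 2)=8.45, MAX(value)=14.5, COUNT(*)=4
  south: ids {8} → ROUND(AVG(value), 2)=23.5, MAX(value)=23.5, COUNT(*)=1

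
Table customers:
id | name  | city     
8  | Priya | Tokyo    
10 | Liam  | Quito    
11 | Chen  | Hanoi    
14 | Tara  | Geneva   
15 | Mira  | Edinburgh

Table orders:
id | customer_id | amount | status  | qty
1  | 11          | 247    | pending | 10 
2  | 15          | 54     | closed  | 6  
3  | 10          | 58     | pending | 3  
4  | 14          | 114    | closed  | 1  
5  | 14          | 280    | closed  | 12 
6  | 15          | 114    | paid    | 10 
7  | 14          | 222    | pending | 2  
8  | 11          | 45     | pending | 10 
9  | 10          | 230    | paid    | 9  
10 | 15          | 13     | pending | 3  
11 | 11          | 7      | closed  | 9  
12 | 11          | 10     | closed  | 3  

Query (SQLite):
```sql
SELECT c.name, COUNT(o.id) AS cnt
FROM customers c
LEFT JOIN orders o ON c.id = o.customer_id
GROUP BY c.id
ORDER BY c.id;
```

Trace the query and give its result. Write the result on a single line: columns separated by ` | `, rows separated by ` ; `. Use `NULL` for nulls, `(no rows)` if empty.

LEFT JOIN keeps every customers row; unmatched ones get NULL for orders columns.
Group by customers.id and compute COUNT(o.id). COUNT(col) of an all-NULL group is 0.
  8: ids {—} → COUNT(o.id)=0
  10: ids {3, 9} → COUNT(o.id)=2
  11: ids {1, 8, 11, 12} → COUNT(o.id)=4
  14: ids {4, 5, 7} → COUNT(o.id)=3
  15: ids {2, 6, 10} → COUNT(o.id)=3

Priya | 0 ; Liam | 2 ; Chen | 4 ; Tara | 3 ; Mira | 3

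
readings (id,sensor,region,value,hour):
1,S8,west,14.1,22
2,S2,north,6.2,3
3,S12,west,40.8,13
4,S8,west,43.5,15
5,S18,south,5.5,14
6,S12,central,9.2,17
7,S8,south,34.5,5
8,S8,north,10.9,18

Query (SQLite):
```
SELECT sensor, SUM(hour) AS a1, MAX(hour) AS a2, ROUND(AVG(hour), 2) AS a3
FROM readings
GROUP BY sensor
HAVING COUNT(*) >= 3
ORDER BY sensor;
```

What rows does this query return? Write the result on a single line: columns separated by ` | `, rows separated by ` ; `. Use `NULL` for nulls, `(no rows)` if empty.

Group readings by sensor.
Per group compute: SUM(hour), MAX(hour), ROUND(AVG(hour), 2).
HAVING: drop groups with fewer than 3 rows.
  S12: ids {3, 6} → SUM(hour)=30, MAX(hour)=17, ROUND(AVG(hour), 2)=15
  S18: ids {5} → SUM(hour)=14, MAX(hour)=14, ROUND(AVG(hour), 2)=14
  S2: ids {2} → SUM(hour)=3, MAX(hour)=3, ROUND(AVG(hour), 2)=3
  S8: ids {1, 4, 7, 8} → SUM(hour)=60, MAX(hour)=22, ROUND(AVG(hour), 2)=15

S8 | 60 | 22 | 15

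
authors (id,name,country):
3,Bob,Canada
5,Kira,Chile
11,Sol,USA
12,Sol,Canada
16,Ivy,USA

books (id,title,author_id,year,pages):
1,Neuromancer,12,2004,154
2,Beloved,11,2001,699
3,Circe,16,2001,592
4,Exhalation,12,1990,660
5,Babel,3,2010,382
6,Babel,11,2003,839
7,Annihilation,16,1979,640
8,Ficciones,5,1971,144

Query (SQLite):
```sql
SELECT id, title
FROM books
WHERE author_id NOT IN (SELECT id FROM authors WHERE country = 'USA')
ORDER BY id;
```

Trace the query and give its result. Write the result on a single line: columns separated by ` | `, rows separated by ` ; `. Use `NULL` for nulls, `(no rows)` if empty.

1 | Neuromancer ; 4 | Exhalation ; 5 | Babel ; 8 | Ficciones

Inner query: authors.id where country = 'USA'.
Outer: keep books rows whose author_id is not in that set.
Inner query → {11, 16}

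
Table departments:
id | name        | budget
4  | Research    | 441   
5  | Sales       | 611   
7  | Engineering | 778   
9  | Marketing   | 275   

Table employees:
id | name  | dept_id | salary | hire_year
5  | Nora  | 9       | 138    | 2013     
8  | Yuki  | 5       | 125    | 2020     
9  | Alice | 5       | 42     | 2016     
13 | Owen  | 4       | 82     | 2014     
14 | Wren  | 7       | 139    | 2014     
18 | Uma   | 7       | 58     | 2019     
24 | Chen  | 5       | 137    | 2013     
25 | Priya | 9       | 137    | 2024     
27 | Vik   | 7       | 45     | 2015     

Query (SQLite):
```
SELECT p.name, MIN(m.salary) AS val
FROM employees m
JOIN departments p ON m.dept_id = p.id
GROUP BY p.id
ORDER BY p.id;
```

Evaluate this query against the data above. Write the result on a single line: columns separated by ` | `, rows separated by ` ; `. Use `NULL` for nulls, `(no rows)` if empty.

Join each employees row to its departments via dept_id.
Group joined rows by departments.id; compute MIN(m.salary) per group.
  4: ids {13} → MIN(m.salary)=82
  5: ids {8, 9, 24} → MIN(m.salary)=42
  7: ids {14, 18, 27} → MIN(m.salary)=45
  9: ids {5, 25} → MIN(m.salary)=137

Research | 82 ; Sales | 42 ; Engineering | 45 ; Marketing | 137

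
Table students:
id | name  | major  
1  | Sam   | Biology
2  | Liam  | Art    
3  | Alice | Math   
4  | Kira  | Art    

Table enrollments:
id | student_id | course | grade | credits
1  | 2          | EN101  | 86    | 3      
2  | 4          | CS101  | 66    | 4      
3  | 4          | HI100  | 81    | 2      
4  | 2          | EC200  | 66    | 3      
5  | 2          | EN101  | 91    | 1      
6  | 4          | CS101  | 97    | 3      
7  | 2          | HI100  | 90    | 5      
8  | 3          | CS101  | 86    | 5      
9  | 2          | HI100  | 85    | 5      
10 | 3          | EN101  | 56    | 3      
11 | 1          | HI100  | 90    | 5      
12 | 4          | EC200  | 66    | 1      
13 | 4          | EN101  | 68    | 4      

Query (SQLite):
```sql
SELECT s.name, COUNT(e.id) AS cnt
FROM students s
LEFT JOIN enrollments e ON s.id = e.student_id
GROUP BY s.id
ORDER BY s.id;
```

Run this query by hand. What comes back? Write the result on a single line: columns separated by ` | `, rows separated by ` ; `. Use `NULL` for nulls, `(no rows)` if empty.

Sam | 1 ; Liam | 5 ; Alice | 2 ; Kira | 5

LEFT JOIN keeps every students row; unmatched ones get NULL for enrollments columns.
Group by students.id and compute COUNT(e.id). COUNT(col) of an all-NULL group is 0.
  1: ids {11} → COUNT(e.id)=1
  2: ids {1, 4, 5, 7, 9} → COUNT(e.id)=5
  3: ids {8, 10} → COUNT(e.id)=2
  4: ids {2, 3, 6, 12, 13} → COUNT(e.id)=5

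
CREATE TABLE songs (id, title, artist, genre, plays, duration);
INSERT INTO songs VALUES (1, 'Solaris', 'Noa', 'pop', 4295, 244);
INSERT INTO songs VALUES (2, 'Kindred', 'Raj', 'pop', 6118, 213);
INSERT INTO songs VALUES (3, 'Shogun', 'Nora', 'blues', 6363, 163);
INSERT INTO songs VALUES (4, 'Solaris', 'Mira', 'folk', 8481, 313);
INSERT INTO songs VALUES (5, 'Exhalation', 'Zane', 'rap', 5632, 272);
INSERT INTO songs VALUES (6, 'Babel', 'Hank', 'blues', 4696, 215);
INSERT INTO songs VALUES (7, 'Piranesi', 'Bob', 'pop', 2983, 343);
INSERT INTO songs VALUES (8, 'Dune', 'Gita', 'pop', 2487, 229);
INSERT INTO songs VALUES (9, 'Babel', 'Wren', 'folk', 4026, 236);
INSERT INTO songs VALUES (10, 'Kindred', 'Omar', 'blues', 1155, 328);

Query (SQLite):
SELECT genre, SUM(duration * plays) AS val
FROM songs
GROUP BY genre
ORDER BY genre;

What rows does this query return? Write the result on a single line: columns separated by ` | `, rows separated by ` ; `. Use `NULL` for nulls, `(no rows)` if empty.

For each row compute duration * plays.
Group by genre; take SUM of the expression per group.
  blues: ids {3, 6, 10} → SUM(duration * plays)=2425649
  folk: ids {4, 9} → SUM(duration * plays)=3604689
  pop: ids {1, 2, 7, 8} → SUM(duration * plays)=3943806
  rap: ids {5} → SUM(duration * plays)=1531904

blues | 2425649 ; folk | 3604689 ; pop | 3943806 ; rap | 1531904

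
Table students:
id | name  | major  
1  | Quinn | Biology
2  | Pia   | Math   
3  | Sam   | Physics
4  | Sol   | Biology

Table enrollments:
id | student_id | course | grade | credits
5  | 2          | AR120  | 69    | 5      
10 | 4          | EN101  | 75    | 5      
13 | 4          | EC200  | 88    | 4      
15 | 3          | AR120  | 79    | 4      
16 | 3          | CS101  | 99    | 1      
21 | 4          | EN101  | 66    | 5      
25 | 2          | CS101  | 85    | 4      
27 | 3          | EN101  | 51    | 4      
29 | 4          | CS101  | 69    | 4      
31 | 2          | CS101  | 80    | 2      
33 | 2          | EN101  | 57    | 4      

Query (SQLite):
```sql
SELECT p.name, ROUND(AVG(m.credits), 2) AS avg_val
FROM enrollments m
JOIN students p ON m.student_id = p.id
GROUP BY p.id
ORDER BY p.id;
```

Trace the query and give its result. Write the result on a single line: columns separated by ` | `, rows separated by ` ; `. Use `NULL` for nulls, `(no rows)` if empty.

Pia | 3.75 ; Sam | 3 ; Sol | 4.5

Join each enrollments row to its students via student_id.
Group joined rows by students.id; compute ROUND(AVG(m.credits), 2) per group.
  2: ids {5, 25, 31, 33} → ROUND(AVG(m.credits), 2)=3.75
  3: ids {15, 16, 27} → ROUND(AVG(m.credits), 2)=3
  4: ids {10, 13, 21, 29} → ROUND(AVG(m.credits), 2)=4.5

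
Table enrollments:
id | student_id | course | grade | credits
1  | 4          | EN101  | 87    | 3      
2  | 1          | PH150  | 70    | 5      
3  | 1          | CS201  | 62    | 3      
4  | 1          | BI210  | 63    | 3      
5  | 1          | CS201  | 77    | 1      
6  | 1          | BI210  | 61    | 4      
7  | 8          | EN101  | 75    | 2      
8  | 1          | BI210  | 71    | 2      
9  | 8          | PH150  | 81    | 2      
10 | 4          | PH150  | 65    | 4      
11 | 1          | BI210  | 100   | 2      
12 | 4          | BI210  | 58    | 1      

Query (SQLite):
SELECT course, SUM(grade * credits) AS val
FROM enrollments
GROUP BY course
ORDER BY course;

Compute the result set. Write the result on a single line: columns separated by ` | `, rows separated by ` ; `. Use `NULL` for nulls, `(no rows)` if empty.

BI210 | 833 ; CS201 | 263 ; EN101 | 411 ; PH150 | 772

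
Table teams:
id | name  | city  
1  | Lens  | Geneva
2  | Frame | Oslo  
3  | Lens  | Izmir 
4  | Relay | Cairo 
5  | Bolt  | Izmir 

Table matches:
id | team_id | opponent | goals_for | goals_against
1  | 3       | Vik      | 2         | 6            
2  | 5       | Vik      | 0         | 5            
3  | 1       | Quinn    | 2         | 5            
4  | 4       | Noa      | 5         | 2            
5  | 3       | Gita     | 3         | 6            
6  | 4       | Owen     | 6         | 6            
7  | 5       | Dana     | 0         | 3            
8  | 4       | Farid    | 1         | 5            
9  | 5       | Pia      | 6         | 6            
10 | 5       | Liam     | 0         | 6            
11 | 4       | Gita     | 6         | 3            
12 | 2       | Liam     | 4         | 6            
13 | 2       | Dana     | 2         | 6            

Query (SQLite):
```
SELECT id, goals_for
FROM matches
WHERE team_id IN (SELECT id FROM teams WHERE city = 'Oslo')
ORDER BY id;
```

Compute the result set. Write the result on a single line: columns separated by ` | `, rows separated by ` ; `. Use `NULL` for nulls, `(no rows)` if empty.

Inner query: teams.id where city = 'Oslo'.
Outer: keep matches rows whose team_id is in that set.
Inner query → {2}

12 | 4 ; 13 | 2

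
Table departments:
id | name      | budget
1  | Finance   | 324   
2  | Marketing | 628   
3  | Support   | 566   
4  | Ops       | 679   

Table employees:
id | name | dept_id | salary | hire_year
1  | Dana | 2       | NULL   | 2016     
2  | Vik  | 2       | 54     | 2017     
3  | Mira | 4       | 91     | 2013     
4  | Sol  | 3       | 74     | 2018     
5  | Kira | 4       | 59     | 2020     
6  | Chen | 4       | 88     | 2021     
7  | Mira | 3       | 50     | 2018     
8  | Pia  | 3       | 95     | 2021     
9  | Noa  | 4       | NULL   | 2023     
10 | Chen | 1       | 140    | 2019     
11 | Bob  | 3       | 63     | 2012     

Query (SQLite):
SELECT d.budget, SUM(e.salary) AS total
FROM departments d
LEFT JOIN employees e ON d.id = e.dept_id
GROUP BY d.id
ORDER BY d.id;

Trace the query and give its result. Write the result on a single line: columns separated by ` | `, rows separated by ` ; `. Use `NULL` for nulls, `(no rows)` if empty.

LEFT JOIN keeps every departments row; unmatched ones get NULL for employees columns.
Group by departments.id and compute SUM(e.salary). SUM over an all-NULL group is NULL.
  1: ids {10} → SUM(e.salary)=140
  2: ids {1, 2} → SUM(e.salary)=54
  3: ids {4, 7, 8, 11} → SUM(e.salary)=282
  4: ids {3, 5, 6, 9} → SUM(e.salary)=238

324 | 140 ; 628 | 54 ; 566 | 282 ; 679 | 238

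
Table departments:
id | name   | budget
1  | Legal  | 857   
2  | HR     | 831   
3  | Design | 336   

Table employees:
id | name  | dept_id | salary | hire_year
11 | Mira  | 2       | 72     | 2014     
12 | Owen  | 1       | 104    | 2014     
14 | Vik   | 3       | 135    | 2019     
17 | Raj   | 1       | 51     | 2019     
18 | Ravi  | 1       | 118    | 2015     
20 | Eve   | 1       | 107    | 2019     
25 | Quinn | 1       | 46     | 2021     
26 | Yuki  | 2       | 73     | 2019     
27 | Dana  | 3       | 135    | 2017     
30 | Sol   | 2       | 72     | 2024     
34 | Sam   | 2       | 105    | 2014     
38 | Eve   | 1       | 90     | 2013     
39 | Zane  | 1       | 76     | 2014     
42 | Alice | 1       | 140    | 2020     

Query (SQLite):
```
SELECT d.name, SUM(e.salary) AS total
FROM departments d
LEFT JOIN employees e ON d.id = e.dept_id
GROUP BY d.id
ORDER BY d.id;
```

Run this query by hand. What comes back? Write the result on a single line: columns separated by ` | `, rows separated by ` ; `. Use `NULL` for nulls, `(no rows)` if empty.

Legal | 732 ; HR | 322 ; Design | 270

LEFT JOIN keeps every departments row; unmatched ones get NULL for employees columns.
Group by departments.id and compute SUM(e.salary). SUM over an all-NULL group is NULL.
  1: ids {12, 17, 18, 20, 25, 38, 39, 42} → SUM(e.salary)=732
  2: ids {11, 26, 30, 34} → SUM(e.salary)=322
  3: ids {14, 27} → SUM(e.salary)=270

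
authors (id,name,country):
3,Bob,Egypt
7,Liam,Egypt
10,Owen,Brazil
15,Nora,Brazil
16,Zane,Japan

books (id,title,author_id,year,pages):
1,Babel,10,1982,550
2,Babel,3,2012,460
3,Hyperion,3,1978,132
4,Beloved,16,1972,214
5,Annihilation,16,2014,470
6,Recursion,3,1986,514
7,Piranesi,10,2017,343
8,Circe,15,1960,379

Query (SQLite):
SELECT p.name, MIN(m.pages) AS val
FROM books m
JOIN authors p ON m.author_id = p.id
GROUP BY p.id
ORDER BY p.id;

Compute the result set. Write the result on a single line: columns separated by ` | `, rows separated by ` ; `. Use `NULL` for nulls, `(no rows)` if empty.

Bob | 132 ; Owen | 343 ; Nora | 379 ; Zane | 214

Join each books row to its authors via author_id.
Group joined rows by authors.id; compute MIN(m.pages) per group.
  3: ids {2, 3, 6} → MIN(m.pages)=132
  10: ids {1, 7} → MIN(m.pages)=343
  15: ids {8} → MIN(m.pages)=379
  16: ids {4, 5} → MIN(m.pages)=214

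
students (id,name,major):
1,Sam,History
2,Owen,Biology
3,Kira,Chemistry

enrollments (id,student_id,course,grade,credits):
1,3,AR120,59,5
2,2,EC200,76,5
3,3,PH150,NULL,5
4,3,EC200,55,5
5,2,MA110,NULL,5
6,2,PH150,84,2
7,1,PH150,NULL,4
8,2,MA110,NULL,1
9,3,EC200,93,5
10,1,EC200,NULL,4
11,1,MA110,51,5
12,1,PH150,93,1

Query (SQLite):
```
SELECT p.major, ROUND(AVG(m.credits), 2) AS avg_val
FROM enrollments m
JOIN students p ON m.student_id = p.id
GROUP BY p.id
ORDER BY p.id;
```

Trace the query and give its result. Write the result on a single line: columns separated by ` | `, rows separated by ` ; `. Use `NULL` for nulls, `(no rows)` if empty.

History | 3.5 ; Biology | 3.25 ; Chemistry | 5

Join each enrollments row to its students via student_id.
Group joined rows by students.id; compute ROUND(AVG(m.credits), 2) per group.
  1: ids {7, 10, 11, 12} → ROUND(AVG(m.credits), 2)=3.5
  2: ids {2, 5, 6, 8} → ROUND(AVG(m.credits), 2)=3.25
  3: ids {1, 3, 4, 9} → ROUND(AVG(m.credits), 2)=5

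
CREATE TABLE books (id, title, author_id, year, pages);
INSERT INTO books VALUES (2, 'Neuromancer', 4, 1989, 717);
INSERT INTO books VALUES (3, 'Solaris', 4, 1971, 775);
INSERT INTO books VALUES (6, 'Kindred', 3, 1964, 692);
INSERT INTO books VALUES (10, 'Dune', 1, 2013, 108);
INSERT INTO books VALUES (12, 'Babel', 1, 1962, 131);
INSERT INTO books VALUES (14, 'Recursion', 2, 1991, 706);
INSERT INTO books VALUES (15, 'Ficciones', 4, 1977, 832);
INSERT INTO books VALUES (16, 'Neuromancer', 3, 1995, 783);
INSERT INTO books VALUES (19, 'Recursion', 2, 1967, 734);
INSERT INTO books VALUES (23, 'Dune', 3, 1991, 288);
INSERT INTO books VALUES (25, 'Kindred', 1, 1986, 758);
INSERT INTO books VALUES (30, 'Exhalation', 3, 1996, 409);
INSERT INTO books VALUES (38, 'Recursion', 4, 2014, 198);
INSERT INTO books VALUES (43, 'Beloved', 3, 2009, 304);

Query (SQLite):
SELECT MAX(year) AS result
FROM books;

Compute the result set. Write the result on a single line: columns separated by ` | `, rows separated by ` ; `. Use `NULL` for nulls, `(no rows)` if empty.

2014

All year values: [1989, 1971, 1964, 2013, 1962, 1991, 1977, 1995, 1967, 1991, 1986, 1996, 2014, 2009].
MAX of non-NULL values = 2014.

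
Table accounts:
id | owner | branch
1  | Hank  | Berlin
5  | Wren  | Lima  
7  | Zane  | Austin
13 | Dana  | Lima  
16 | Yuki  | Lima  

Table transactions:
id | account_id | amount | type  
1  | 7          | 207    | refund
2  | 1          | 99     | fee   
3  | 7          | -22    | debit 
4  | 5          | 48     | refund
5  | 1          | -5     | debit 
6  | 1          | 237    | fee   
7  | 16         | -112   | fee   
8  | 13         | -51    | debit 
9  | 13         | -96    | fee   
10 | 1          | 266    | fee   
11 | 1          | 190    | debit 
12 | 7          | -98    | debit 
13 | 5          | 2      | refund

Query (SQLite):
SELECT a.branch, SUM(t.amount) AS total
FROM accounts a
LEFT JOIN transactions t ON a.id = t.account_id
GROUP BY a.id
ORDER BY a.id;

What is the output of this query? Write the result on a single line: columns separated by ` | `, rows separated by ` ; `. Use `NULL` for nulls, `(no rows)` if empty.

Berlin | 787 ; Lima | 50 ; Austin | 87 ; Lima | -147 ; Lima | -112

LEFT JOIN keeps every accounts row; unmatched ones get NULL for transactions columns.
Group by accounts.id and compute SUM(t.amount). SUM over an all-NULL group is NULL.
  1: ids {2, 5, 6, 10, 11} → SUM(t.amount)=787
  5: ids {4, 13} → SUM(t.amount)=50
  7: ids {1, 3, 12} → SUM(t.amount)=87
  13: ids {8, 9} → SUM(t.amount)=-147
  16: ids {7} → SUM(t.amount)=-112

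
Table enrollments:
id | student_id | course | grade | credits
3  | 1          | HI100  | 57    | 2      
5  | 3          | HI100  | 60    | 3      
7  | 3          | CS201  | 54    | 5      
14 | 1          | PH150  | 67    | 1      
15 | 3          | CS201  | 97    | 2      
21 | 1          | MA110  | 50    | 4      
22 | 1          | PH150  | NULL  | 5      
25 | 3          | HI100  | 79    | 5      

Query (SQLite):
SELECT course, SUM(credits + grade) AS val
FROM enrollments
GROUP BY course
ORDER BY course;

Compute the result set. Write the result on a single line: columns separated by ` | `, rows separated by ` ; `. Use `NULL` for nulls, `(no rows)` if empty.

CS201 | 158 ; HI100 | 206 ; MA110 | 54 ; PH150 | 68

For each row compute credits + grade.
Group by course; take SUM of the expression per group.
  CS201: ids {7, 15} → SUM(credits + grade)=158
  HI100: ids {3, 5, 25} → SUM(credits + grade)=206
  MA110: ids {21} → SUM(credits + grade)=54
  PH150: ids {14, 22} → SUM(credits + grade)=68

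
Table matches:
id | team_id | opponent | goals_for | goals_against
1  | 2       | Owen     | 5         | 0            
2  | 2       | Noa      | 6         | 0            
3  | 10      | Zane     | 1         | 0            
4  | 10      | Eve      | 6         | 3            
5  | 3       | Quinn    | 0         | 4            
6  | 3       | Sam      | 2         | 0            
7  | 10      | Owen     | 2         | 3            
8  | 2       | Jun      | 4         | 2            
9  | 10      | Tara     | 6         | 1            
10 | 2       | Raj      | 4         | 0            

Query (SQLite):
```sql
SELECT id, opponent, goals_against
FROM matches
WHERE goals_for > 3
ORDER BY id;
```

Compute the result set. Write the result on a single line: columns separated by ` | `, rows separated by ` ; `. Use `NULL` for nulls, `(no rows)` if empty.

goals_for > 3: ids {1, 2, 4, 8, 9, 10}

1 | Owen | 0 ; 2 | Noa | 0 ; 4 | Eve | 3 ; 8 | Jun | 2 ; 9 | Tara | 1 ; 10 | Raj | 0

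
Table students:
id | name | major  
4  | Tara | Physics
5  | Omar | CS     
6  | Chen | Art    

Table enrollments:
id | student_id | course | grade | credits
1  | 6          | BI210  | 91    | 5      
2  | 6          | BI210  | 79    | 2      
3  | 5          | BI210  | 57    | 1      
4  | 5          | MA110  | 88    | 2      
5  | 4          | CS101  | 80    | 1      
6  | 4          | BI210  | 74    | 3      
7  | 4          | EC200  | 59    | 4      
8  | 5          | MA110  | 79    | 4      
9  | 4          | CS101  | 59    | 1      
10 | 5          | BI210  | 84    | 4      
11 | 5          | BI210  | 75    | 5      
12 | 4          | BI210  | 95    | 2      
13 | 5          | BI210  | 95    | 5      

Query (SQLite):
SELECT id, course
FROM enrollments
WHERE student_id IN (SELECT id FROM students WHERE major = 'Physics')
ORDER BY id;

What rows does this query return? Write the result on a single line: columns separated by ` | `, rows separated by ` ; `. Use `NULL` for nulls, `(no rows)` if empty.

5 | CS101 ; 6 | BI210 ; 7 | EC200 ; 9 | CS101 ; 12 | BI210

Inner query: students.id where major = 'Physics'.
Outer: keep enrollments rows whose student_id is in that set.
Inner query → {4}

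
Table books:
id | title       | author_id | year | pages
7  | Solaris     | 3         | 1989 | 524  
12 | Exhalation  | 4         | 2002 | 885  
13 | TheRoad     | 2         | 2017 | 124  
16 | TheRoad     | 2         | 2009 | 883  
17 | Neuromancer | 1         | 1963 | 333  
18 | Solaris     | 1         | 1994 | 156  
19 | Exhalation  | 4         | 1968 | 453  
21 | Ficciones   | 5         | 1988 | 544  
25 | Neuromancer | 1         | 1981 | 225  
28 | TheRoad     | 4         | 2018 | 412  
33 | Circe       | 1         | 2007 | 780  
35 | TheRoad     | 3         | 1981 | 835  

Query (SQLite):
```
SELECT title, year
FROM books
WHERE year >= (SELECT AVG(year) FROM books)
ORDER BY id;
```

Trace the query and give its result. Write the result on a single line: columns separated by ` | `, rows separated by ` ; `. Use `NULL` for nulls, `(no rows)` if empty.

Exhalation | 2002 ; TheRoad | 2017 ; TheRoad | 2009 ; Solaris | 1994 ; TheRoad | 2018 ; Circe | 2007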